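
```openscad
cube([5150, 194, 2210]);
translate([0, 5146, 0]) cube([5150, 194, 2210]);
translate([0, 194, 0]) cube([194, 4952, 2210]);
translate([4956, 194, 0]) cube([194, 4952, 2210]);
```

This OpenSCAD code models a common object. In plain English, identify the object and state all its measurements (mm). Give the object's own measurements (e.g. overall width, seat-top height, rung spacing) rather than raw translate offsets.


The wall frame of a small rectangular building: four walls, each 2210 mm tall and 194 mm thick, enclosing a footprint 5150 mm (x) by 5340 mm (y) outside-to-outside, with no floor or roof. The front and back walls (the −y and +y sides) span the full width; the two side walls fit between them.


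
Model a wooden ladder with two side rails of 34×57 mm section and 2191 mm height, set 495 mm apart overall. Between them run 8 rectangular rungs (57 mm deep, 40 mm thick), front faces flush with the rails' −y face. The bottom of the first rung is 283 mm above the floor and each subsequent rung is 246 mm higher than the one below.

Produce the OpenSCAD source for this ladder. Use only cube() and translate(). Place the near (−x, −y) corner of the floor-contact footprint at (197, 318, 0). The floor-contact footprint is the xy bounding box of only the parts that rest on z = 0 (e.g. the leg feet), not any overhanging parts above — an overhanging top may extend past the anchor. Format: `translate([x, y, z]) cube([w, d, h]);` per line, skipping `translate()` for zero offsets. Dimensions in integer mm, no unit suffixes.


translate([197, 318, 0]) cube([34, 57, 2191]);
translate([658, 318, 0]) cube([34, 57, 2191]);
translate([231, 318, 283]) cube([427, 57, 40]);
translate([231, 318, 529]) cube([427, 57, 40]);
translate([231, 318, 775]) cube([427, 57, 40]);
translate([231, 318, 1021]) cube([427, 57, 40]);
translate([231, 318, 1267]) cube([427, 57, 40]);
translate([231, 318, 1513]) cube([427, 57, 40]);
translate([231, 318, 1759]) cube([427, 57, 40]);
translate([231, 318, 2005]) cube([427, 57, 40]);


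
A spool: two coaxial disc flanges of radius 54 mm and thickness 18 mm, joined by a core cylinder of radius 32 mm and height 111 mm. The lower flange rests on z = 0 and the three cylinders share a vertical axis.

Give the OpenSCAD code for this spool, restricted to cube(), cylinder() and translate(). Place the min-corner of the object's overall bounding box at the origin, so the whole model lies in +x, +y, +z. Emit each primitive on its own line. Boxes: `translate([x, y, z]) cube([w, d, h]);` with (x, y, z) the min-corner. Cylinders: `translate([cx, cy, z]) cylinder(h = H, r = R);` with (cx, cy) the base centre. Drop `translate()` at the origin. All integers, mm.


translate([54, 54, 0]) cylinder(h = 18, r = 54);
translate([54, 54, 18]) cylinder(h = 111, r = 32);
translate([54, 54, 129]) cylinder(h = 18, r = 54);


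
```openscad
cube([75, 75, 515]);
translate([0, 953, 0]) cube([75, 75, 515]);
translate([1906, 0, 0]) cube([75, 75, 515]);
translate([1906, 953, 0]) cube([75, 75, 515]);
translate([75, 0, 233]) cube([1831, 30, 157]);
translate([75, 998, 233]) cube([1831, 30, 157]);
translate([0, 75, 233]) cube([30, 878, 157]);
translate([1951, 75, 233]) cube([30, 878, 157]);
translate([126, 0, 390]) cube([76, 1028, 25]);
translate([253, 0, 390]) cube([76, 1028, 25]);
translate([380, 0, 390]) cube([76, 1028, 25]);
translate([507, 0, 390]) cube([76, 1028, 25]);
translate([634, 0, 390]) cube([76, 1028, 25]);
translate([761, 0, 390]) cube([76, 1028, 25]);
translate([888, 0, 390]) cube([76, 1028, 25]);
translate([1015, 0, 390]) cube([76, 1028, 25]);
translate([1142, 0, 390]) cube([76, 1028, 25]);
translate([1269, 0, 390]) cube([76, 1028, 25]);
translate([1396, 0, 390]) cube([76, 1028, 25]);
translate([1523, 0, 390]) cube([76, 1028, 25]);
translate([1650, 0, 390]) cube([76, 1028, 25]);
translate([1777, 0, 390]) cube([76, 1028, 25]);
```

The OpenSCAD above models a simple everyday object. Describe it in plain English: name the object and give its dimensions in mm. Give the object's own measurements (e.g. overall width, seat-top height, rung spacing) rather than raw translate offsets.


A bed frame 1981 mm long (x) by 1028 mm wide (y). Four 75×75 mm corner posts, 515 mm tall, at the corners of the footprint. Four rails of 30 mm thickness and 157 mm height run between adjacent posts with their undersides at z = 233 mm, their outer faces flush with the outside of the frame (the two x-running rails run between the posts' inner faces; the two y-running rails run between the posts' inner faces). 14 slats, each 76 mm wide (x) and 25 mm thick, lie across the top of the two x-running rails, running the full 1028 mm width of the frame in y; along x they sit between the end posts with a 51 mm gap after the −x posts and between neighbouring slats, leaving 53 mm before the +x posts.


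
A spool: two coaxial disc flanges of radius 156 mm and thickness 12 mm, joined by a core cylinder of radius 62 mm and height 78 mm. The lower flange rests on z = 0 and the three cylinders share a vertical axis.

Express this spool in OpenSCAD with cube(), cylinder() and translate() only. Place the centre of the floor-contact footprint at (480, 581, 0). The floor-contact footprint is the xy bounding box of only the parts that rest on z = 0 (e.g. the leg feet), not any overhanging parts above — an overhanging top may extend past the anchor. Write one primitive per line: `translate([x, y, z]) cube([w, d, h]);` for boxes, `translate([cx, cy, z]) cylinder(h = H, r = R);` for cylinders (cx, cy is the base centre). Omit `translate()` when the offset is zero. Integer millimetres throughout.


translate([480, 581, 0]) cylinder(h = 12, r = 156);
translate([480, 581, 12]) cylinder(h = 78, r = 62);
translate([480, 581, 90]) cylinder(h = 12, r = 156);


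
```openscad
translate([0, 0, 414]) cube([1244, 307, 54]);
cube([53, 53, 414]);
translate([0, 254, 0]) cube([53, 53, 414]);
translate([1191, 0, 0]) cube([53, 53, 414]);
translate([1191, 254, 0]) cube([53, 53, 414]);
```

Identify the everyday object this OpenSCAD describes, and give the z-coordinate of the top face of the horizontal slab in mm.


A bench. The seat-top height is 468 mm.

A long slab on four corner posts — a bench. The slab sits at z = 414 with thickness 54, so the top is 414 + 54 = 468 mm.


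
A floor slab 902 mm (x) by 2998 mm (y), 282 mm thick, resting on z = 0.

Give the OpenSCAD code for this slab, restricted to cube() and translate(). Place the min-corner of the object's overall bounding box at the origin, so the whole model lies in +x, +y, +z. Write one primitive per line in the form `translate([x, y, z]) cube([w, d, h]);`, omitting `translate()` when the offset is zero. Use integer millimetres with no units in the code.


cube([902, 2998, 282]);


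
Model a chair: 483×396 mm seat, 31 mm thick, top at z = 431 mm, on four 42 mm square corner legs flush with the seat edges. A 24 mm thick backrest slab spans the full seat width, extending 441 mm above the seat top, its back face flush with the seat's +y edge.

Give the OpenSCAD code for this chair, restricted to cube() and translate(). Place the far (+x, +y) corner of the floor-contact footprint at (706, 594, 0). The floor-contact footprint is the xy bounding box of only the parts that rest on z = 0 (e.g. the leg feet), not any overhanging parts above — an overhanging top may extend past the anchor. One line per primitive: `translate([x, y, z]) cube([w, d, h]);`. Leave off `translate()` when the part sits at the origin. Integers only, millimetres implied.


translate([223, 198, 400]) cube([483, 396, 31]);
translate([223, 198, 0]) cube([42, 42, 400]);
translate([664, 198, 0]) cube([42, 42, 400]);
translate([223, 552, 0]) cube([42, 42, 400]);
translate([664, 552, 0]) cube([42, 42, 400]);
translate([223, 570, 431]) cube([483, 24, 441]);


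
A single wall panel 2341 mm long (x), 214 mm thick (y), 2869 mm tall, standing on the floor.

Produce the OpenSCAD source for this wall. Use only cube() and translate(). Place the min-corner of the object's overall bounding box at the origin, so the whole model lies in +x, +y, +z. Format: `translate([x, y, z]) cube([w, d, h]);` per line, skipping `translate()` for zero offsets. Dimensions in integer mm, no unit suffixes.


cube([2341, 214, 2869]);


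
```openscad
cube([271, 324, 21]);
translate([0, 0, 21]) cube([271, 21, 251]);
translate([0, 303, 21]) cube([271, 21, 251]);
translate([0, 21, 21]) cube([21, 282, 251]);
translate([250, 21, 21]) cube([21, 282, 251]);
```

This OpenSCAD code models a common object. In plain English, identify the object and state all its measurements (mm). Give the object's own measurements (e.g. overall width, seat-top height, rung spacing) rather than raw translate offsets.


An open-topped rectangular box: outside dimensions 271×324×272 mm, with a uniform wall and base thickness of 21 mm. The base is a full 271×324 slab on the floor; four walls sit on top of the base. The front and back walls (the −y and +y sides) span the full width; the two side walls fit between them.


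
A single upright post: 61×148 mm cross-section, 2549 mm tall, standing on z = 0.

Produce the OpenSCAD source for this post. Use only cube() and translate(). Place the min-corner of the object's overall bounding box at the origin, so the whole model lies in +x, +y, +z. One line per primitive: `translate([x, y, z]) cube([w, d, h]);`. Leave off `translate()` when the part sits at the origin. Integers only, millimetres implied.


cube([61, 148, 2549]);


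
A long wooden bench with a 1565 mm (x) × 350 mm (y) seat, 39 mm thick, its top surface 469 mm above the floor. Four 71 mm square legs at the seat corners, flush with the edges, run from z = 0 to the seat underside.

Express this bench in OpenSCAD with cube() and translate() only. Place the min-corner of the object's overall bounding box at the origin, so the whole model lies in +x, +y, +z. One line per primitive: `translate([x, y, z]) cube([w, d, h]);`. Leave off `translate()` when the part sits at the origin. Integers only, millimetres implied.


// leg_h = 469 − 39 = 430
translate([0, 0, 430]) cube([1565, 350, 39]);
cube([71, 71, 430]);
translate([0, 279, 0]) cube([71, 71, 430]);
translate([1494, 0, 0]) cube([71, 71, 430]);
translate([1494, 279, 0]) cube([71, 71, 430]);


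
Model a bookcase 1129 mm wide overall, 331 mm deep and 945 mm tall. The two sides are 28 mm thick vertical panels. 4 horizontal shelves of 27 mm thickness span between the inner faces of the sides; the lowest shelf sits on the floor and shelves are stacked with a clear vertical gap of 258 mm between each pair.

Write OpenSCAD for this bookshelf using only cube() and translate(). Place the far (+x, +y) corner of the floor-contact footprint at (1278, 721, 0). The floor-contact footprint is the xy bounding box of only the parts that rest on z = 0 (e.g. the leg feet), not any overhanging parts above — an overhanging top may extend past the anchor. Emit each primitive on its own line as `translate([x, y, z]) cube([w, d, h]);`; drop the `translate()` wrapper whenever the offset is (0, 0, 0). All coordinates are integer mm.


translate([149, 390, 0]) cube([28, 331, 945]);
translate([1250, 390, 0]) cube([28, 331, 945]);
translate([177, 390, 0]) cube([1073, 331, 27]);
translate([177, 390, 285]) cube([1073, 331, 27]);
translate([177, 390, 570]) cube([1073, 331, 27]);
translate([177, 390, 855]) cube([1073, 331, 27]);


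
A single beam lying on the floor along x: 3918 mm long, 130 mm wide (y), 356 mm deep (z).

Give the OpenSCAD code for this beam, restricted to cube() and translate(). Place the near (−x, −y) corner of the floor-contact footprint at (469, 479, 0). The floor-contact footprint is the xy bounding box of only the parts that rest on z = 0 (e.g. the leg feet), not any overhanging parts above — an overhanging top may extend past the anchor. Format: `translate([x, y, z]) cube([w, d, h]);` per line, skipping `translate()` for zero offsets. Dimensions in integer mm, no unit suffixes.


translate([469, 479, 0]) cube([3918, 130, 356]);


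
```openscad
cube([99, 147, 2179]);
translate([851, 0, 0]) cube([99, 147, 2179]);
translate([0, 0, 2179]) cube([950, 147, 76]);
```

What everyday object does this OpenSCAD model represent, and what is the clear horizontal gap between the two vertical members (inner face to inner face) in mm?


A door frame. The clear opening width is 752 mm.

Two 2179 mm tall posts with a header on top — a door frame. The left jamb is 99 mm wide at x = 0; the right jamb starts at x = 851. The clear opening is 851 − 99 = 752 mm.


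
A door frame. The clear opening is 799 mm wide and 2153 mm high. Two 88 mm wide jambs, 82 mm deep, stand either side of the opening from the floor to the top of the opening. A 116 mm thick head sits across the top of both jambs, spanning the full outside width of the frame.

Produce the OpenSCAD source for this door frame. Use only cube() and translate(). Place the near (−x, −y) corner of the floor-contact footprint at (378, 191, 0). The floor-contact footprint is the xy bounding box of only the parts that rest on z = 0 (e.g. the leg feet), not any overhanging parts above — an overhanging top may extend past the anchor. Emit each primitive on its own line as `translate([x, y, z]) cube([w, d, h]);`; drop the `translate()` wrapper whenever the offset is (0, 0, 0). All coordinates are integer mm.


translate([378, 191, 0]) cube([88, 82, 2153]);
translate([1265, 191, 0]) cube([88, 82, 2153]);
translate([378, 191, 2153]) cube([975, 82, 116]);


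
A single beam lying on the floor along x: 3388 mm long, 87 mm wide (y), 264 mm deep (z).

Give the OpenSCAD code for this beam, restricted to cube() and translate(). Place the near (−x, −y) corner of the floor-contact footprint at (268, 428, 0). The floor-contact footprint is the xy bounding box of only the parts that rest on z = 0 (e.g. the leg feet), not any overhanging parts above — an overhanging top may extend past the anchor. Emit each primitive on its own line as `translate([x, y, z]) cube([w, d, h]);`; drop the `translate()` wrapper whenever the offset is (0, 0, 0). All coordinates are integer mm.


translate([268, 428, 0]) cube([3388, 87, 264]);


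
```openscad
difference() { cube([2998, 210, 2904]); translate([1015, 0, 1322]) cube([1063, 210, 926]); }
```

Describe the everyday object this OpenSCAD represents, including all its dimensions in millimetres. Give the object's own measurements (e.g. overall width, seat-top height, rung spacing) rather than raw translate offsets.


A wall 2998 mm long (x), 210 mm thick (y), 2904 mm tall, with a rectangular window opening cut through it. The opening is 1063 mm wide and 926 mm tall; its sill is at z = 1322 mm and its near (−x) edge is 1015 mm from the wall's −x end. The opening passes through the full wall thickness.


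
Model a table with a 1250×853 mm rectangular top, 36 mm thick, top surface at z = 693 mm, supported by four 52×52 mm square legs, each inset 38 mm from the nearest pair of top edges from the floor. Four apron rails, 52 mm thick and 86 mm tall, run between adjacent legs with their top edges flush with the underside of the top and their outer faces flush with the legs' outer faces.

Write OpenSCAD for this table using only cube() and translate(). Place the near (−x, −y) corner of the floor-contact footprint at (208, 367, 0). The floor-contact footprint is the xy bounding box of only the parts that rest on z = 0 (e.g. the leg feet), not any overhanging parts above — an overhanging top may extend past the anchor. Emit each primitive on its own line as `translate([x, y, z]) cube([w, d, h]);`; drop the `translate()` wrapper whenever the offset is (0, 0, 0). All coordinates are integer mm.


translate([170, 329, 657]) cube([1250, 853, 36]);
translate([208, 367, 0]) cube([52, 52, 657]);
translate([1330, 367, 0]) cube([52, 52, 657]);
translate([208, 1092, 0]) cube([52, 52, 657]);
translate([1330, 1092, 0]) cube([52, 52, 657]);
translate([260, 367, 571]) cube([1070, 52, 86]);
translate([260, 1092, 571]) cube([1070, 52, 86]);
translate([208, 419, 571]) cube([52, 673, 86]);
translate([1330, 419, 571]) cube([52, 673, 86]);


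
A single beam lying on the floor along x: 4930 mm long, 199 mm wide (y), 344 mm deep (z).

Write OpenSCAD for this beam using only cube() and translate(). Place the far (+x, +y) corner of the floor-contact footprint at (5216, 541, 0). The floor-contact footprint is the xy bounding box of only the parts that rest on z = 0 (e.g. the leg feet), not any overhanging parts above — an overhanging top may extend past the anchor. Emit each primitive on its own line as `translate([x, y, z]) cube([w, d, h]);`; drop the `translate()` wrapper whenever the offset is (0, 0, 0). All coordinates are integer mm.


translate([286, 342, 0]) cube([4930, 199, 344]);


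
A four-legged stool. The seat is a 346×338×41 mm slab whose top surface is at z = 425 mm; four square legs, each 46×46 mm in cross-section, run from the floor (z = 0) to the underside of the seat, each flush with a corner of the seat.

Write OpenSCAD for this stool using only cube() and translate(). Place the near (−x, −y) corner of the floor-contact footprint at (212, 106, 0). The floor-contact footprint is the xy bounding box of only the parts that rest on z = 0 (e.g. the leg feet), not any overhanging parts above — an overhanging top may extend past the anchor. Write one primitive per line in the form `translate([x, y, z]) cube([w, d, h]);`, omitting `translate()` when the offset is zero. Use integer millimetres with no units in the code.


translate([212, 106, 384]) cube([346, 338, 41]);
translate([212, 106, 0]) cube([46, 46, 384]);
translate([512, 106, 0]) cube([46, 46, 384]);
translate([212, 398, 0]) cube([46, 46, 384]);
translate([512, 398, 0]) cube([46, 46, 384]);


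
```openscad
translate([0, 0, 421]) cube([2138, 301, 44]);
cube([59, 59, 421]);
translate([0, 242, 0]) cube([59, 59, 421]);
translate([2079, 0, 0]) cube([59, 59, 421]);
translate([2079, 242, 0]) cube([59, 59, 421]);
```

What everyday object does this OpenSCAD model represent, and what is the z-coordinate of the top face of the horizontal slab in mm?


A bench. The seat-top height is 465 mm.

A long slab on four corner posts — a bench. The slab sits at z = 421 with thickness 44, so the top is 421 + 44 = 465 mm.


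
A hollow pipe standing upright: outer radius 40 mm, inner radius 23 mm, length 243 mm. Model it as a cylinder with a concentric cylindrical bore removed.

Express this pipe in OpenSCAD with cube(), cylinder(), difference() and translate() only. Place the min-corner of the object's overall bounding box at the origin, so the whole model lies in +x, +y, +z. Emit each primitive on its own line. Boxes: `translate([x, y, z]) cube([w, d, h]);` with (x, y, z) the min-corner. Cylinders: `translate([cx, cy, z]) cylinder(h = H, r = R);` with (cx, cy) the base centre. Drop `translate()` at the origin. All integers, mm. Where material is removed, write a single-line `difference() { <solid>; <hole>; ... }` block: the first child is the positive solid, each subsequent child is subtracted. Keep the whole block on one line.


difference() { translate([40, 40, 0]) cylinder(h = 243, r = 40); translate([40, 40, 0]) cylinder(h = 243, r = 23); }


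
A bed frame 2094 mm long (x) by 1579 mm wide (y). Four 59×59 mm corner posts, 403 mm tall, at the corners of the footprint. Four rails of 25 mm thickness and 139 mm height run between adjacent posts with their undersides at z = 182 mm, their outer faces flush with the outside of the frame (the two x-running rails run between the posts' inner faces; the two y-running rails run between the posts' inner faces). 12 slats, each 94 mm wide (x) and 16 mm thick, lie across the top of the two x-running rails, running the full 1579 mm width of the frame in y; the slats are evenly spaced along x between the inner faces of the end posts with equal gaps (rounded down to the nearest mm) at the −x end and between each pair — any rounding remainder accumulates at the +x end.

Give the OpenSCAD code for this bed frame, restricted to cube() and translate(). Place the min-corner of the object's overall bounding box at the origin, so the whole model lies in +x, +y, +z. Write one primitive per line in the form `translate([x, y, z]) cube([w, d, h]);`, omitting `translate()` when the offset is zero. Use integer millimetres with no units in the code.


// slat z = rail_z + rail_h = 182 + 139 = 321
// slat gap = ⌊(1976 − 12·94) / 13⌋ = 65
cube([59, 59, 403]);
translate([0, 1520, 0]) cube([59, 59, 403]);
translate([2035, 0, 0]) cube([59, 59, 403]);
translate([2035, 1520, 0]) cube([59, 59, 403]);
translate([59, 0, 182]) cube([1976, 25, 139]);
translate([59, 1554, 182]) cube([1976, 25, 139]);
translate([0, 59, 182]) cube([25, 1461, 139]);
translate([2069, 59, 182]) cube([25, 1461, 139]);
translate([124, 0, 321]) cube([94, 1579, 16]);
translate([283, 0, 321]) cube([94, 1579, 16]);
translate([442, 0, 321]) cube([94, 1579, 16]);
translate([601, 0, 321]) cube([94, 1579, 16]);
translate([760, 0, 321]) cube([94, 1579, 16]);
translate([919, 0, 321]) cube([94, 1579, 16]);
translate([1078, 0, 321]) cube([94, 1579, 16]);
translate([1237, 0, 321]) cube([94, 1579, 16]);
translate([1396, 0, 321]) cube([94, 1579, 16]);
translate([1555, 0, 321]) cube([94, 1579, 16]);
translate([1714, 0, 321]) cube([94, 1579, 16]);
translate([1873, 0, 321]) cube([94, 1579, 16]);


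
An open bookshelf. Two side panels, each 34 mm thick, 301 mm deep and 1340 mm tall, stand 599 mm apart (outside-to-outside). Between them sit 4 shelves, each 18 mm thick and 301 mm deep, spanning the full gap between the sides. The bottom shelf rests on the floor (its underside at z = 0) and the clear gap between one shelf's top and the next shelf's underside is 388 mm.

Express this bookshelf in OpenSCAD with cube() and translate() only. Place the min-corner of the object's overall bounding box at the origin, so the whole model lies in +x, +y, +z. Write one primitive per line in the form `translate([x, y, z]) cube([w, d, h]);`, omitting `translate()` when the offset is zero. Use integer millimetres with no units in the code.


cube([34, 301, 1340]);
translate([565, 0, 0]) cube([34, 301, 1340]);
translate([34, 0, 0]) cube([531, 301, 18]);
translate([34, 0, 406]) cube([531, 301, 18]);
translate([34, 0, 812]) cube([531, 301, 18]);
translate([34, 0, 1218]) cube([531, 301, 18]);


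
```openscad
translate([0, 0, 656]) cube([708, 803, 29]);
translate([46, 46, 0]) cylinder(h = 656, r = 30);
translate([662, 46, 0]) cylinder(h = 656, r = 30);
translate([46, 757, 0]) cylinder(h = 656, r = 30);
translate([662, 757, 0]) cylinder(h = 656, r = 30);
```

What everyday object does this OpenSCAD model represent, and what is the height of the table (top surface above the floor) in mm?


A table. The table height is 685 mm.

A 708×803×29 slab sits at z = 656 on four Ø60 mm round legs — a table. The top surface is at 656 + 29 = 685 mm.


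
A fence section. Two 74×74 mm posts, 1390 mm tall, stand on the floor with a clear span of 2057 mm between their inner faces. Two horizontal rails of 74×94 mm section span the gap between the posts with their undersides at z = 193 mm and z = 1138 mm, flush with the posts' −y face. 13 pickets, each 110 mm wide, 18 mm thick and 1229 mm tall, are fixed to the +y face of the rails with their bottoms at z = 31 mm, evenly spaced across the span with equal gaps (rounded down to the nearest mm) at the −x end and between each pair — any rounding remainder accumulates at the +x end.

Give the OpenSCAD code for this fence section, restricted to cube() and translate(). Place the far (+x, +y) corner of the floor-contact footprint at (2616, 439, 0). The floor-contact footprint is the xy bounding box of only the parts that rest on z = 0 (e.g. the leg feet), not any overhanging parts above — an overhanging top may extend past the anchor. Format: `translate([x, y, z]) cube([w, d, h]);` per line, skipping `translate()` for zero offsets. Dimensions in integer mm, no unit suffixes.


translate([411, 365, 0]) cube([74, 74, 1390]);
translate([2542, 365, 0]) cube([74, 74, 1390]);
translate([485, 365, 193]) cube([2057, 74, 94]);
translate([485, 365, 1138]) cube([2057, 74, 94]);
translate([529, 439, 31]) cube([110, 18, 1229]);
translate([683, 439, 31]) cube([110, 18, 1229]);
translate([837, 439, 31]) cube([110, 18, 1229]);
translate([991, 439, 31]) cube([110, 18, 1229]);
translate([1145, 439, 31]) cube([110, 18, 1229]);
translate([1299, 439, 31]) cube([110, 18, 1229]);
translate([1453, 439, 31]) cube([110, 18, 1229]);
translate([1607, 439, 31]) cube([110, 18, 1229]);
translate([1761, 439, 31]) cube([110, 18, 1229]);
translate([1915, 439, 31]) cube([110, 18, 1229]);
translate([2069, 439, 31]) cube([110, 18, 1229]);
translate([2223, 439, 31]) cube([110, 18, 1229]);
translate([2377, 439, 31]) cube([110, 18, 1229]);


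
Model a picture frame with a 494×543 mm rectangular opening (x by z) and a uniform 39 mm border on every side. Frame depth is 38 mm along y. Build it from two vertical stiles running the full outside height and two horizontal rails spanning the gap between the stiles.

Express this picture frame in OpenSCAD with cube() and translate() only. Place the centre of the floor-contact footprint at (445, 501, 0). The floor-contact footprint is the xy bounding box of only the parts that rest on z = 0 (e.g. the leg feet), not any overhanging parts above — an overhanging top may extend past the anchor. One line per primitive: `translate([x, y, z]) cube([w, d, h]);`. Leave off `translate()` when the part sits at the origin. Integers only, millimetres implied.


translate([159, 482, 0]) cube([39, 38, 621]);
translate([692, 482, 0]) cube([39, 38, 621]);
translate([198, 482, 0]) cube([494, 38, 39]);
translate([198, 482, 582]) cube([494, 38, 39]);


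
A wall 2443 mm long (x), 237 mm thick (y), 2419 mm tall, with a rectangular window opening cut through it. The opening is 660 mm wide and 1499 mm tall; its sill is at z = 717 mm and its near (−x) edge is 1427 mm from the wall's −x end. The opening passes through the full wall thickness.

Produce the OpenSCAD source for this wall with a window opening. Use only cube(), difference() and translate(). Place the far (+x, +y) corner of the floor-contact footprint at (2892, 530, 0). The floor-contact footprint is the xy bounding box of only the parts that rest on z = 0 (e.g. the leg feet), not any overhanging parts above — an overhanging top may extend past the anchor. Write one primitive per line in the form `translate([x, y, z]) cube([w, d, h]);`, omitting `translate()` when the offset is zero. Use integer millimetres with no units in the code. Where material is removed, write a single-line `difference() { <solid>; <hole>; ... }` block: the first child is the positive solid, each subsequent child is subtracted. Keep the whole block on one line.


difference() { translate([449, 293, 0]) cube([2443, 237, 2419]); translate([1876, 293, 717]) cube([660, 237, 1499]); }


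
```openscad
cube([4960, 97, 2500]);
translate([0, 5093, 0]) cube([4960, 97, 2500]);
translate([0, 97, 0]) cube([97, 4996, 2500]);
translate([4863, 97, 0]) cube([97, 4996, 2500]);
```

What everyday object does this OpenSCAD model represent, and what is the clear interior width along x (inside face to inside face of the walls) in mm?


A house (or room) frame. The interior width is 4766 mm.

Four 2500 mm walls enclosing a rectangle with no floor or roof — a room or house frame. Outside width is 4960 mm and wall thickness is 97 mm, so the interior width is 4960 − 2 × 97 = 4766 mm.


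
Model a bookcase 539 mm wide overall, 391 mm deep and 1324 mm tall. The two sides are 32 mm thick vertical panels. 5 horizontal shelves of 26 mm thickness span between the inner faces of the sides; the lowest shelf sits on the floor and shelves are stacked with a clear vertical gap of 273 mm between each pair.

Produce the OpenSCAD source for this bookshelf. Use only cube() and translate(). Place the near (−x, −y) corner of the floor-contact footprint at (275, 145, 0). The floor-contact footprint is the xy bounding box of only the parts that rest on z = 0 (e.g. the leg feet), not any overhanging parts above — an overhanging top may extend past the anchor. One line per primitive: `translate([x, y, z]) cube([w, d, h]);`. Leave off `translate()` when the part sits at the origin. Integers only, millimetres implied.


translate([275, 145, 0]) cube([32, 391, 1324]);
translate([782, 145, 0]) cube([32, 391, 1324]);
translate([307, 145, 0]) cube([475, 391, 26]);
translate([307, 145, 299]) cube([475, 391, 26]);
translate([307, 145, 598]) cube([475, 391, 26]);
translate([307, 145, 897]) cube([475, 391, 26]);
translate([307, 145, 1196]) cube([475, 391, 26]);


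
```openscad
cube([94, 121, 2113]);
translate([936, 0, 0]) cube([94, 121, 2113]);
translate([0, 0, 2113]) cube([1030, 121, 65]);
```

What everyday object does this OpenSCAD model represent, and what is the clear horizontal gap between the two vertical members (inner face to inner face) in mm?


A door frame. The clear opening width is 842 mm.

Two 2113 mm tall posts with a header on top — a door frame. The left jamb is 94 mm wide at x = 0; the right jamb starts at x = 936. The clear opening is 936 − 94 = 842 mm.


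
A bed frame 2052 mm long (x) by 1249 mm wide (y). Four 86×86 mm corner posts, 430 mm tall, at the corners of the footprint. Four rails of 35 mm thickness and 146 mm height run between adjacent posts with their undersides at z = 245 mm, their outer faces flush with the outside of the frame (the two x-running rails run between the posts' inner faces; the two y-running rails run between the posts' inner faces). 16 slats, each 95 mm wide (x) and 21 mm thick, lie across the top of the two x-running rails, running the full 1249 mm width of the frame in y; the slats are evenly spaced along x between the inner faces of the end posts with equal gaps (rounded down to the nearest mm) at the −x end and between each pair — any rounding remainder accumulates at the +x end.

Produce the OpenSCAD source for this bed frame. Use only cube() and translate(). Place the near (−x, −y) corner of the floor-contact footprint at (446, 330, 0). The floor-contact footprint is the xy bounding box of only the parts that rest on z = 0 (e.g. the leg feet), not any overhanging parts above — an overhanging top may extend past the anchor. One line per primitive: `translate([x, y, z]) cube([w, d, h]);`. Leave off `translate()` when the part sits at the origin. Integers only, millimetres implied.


translate([446, 330, 0]) cube([86, 86, 430]);
translate([446, 1493, 0]) cube([86, 86, 430]);
translate([2412, 330, 0]) cube([86, 86, 430]);
translate([2412, 1493, 0]) cube([86, 86, 430]);
translate([532, 330, 245]) cube([1880, 35, 146]);
translate([532, 1544, 245]) cube([1880, 35, 146]);
translate([446, 416, 245]) cube([35, 1077, 146]);
translate([2463, 416, 245]) cube([35, 1077, 146]);
translate([553, 330, 391]) cube([95, 1249, 21]);
translate([669, 330, 391]) cube([95, 1249, 21]);
translate([785, 330, 391]) cube([95, 1249, 21]);
translate([901, 330, 391]) cube([95, 1249, 21]);
translate([1017, 330, 391]) cube([95, 1249, 21]);
translate([1133, 330, 391]) cube([95, 1249, 21]);
translate([1249, 330, 391]) cube([95, 1249, 21]);
translate([1365, 330, 391]) cube([95, 1249, 21]);
translate([1481, 330, 391]) cube([95, 1249, 21]);
translate([1597, 330, 391]) cube([95, 1249, 21]);
translate([1713, 330, 391]) cube([95, 1249, 21]);
translate([1829, 330, 391]) cube([95, 1249, 21]);
translate([1945, 330, 391]) cube([95, 1249, 21]);
translate([2061, 330, 391]) cube([95, 1249, 21]);
translate([2177, 330, 391]) cube([95, 1249, 21]);
translate([2293, 330, 391]) cube([95, 1249, 21]);


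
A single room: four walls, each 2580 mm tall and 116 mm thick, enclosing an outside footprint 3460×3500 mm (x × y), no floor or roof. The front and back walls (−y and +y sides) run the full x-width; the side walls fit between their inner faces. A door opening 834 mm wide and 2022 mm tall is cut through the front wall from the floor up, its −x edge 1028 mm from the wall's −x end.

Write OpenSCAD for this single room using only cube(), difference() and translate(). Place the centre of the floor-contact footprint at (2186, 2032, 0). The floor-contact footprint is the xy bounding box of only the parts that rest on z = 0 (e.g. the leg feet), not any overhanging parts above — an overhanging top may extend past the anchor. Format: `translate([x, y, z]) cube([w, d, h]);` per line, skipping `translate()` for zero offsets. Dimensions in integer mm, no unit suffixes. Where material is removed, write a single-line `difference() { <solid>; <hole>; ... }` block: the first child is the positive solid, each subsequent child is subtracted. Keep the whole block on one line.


difference() { translate([456, 282, 0]) cube([3460, 116, 2580]); translate([1484, 282, 0]) cube([834, 116, 2022]); }
translate([456, 3666, 0]) cube([3460, 116, 2580]);
translate([456, 398, 0]) cube([116, 3268, 2580]);
translate([3800, 398, 0]) cube([116, 3268, 2580]);


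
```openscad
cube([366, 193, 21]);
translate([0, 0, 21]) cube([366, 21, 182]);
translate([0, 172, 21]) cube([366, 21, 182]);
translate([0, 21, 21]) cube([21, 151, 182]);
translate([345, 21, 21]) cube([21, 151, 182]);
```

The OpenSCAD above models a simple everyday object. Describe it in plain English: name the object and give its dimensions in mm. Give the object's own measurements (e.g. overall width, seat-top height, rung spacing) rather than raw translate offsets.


An open-topped rectangular box: outside dimensions 366×193×203 mm, with a uniform wall and base thickness of 21 mm. The base is a full 366×193 slab on the floor; four walls sit on top of the base. The front and back walls (the −y and +y sides) span the full width; the two side walls fit between them.


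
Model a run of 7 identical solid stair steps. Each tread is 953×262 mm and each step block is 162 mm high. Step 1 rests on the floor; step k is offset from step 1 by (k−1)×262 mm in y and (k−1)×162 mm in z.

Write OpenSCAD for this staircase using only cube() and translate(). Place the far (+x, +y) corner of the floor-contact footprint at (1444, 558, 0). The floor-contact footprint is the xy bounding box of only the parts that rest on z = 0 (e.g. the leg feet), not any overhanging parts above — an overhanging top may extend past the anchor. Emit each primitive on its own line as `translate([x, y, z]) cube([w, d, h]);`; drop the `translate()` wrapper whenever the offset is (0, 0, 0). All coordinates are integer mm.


translate([491, 296, 0]) cube([953, 262, 162]);
translate([491, 558, 162]) cube([953, 262, 162]);
translate([491, 820, 324]) cube([953, 262, 162]);
translate([491, 1082, 486]) cube([953, 262, 162]);
translate([491, 1344, 648]) cube([953, 262, 162]);
translate([491, 1606, 810]) cube([953, 262, 162]);
translate([491, 1868, 972]) cube([953, 262, 162]);


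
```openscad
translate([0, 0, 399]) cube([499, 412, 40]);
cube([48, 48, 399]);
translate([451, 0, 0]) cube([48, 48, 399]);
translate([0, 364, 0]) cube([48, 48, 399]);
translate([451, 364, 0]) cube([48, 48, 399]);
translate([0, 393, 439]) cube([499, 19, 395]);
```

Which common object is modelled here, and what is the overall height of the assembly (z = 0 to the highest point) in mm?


A chair. The overall height is 834 mm.

A slab on four corner posts with a tall panel at the back — a chair. The seat slab sits at z = 399 with thickness 40, and the 395 mm backrest starts at the seat top, so the overall height is 399 + 40 + 395 = 834 mm.


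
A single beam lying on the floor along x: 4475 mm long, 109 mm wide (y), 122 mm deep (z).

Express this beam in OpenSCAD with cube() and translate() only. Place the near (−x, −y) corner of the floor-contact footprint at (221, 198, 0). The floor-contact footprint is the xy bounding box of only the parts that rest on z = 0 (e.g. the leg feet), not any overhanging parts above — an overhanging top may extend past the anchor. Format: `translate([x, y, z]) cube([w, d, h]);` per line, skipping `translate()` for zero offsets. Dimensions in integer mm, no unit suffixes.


translate([221, 198, 0]) cube([4475, 109, 122]);


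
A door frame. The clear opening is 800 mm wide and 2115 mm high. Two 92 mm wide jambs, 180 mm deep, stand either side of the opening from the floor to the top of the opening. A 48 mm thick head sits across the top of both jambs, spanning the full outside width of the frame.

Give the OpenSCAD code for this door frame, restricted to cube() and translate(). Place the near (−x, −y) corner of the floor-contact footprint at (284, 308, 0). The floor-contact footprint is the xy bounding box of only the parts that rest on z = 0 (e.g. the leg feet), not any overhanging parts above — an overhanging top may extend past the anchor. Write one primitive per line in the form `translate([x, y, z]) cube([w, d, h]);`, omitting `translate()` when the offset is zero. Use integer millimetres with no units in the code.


translate([284, 308, 0]) cube([92, 180, 2115]);
translate([1176, 308, 0]) cube([92, 180, 2115]);
translate([284, 308, 2115]) cube([984, 180, 48]);


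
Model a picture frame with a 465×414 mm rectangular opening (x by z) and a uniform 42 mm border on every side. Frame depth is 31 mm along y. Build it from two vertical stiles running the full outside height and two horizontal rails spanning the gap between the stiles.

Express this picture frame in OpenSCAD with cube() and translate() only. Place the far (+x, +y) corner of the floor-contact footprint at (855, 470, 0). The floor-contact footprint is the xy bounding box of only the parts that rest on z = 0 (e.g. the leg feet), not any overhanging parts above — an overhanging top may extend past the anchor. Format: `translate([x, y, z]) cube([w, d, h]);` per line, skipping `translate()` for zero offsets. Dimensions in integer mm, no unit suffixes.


translate([306, 439, 0]) cube([42, 31, 498]);
translate([813, 439, 0]) cube([42, 31, 498]);
translate([348, 439, 0]) cube([465, 31, 42]);
translate([348, 439, 456]) cube([465, 31, 42]);


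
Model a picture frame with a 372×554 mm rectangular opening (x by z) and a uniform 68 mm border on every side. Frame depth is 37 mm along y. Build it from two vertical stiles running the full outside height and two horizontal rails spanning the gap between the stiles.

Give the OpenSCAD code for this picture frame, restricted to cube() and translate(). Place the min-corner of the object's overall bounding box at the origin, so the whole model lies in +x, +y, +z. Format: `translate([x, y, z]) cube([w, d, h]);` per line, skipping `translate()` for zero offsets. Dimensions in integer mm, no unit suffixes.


cube([68, 37, 690]);
translate([440, 0, 0]) cube([68, 37, 690]);
translate([68, 0, 0]) cube([372, 37, 68]);
translate([68, 0, 622]) cube([372, 37, 68]);


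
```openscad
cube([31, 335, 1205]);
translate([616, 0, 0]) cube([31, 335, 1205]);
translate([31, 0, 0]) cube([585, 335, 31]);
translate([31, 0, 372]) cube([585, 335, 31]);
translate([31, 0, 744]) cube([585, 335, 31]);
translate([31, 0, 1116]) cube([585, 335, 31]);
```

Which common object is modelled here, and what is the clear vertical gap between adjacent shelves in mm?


A bookshelf. The clear shelf gap is 341 mm.

Two tall side panels with 4 horizontal boards between them — a bookshelf. The first two shelf undersides are at z = 0 and z = 372; with shelf thickness 31, the clear gap is 372 − 0 − 31 = 341 mm.


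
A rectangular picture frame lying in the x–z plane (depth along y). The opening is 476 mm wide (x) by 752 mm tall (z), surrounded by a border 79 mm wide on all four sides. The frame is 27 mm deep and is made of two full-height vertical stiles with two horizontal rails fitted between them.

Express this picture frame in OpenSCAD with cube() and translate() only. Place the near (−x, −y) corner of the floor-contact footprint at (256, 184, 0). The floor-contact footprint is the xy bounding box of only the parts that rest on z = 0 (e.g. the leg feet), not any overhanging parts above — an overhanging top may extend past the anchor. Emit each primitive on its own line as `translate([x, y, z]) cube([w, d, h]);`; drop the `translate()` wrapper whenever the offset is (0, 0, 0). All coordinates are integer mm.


translate([256, 184, 0]) cube([79, 27, 910]);
translate([811, 184, 0]) cube([79, 27, 910]);
translate([335, 184, 0]) cube([476, 27, 79]);
translate([335, 184, 831]) cube([476, 27, 79]);
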